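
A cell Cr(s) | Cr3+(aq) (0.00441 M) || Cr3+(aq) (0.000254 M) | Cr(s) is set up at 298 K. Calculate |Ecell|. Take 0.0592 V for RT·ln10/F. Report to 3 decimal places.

0.024 V

For a concentration cell E°cell = 0, since both electrodes use the same couple.
The compartment with the higher Cr3+(aq) concentration (0.00441 M) acts as the cathode; ions are reduced there and produced at the dilute (0.000254 M) anode.
With n = 3, Ecell = −(0.0592/3)·log([dilute]/[conc]) = −(0.0592/3)·log(0.000254/0.00441) = +0.024 V.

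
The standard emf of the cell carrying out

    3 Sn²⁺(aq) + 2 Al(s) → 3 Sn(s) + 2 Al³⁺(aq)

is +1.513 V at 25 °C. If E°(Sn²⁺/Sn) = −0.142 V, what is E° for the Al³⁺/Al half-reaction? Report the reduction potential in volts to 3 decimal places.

−1.655 V

In the reaction as written the Sn²⁺/Sn couple is reduced (cathode) and Al³⁺/Al is oxidized (anode), so E°cell = E°(Sn²⁺/Sn) − E°(Al³⁺/Al).
E°(Al³⁺/Al) = E°(cathode) − E°cell = −0.142 − (+1.513) = −1.655 V.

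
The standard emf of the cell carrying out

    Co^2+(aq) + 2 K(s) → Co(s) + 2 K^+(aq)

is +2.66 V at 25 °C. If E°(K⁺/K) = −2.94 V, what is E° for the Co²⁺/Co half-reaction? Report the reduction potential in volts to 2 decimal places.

−0.28 V

In the reaction as written the Co²⁺/Co couple is reduced (cathode) and K⁺/K is oxidized (anode), so E°cell = E°(Co²⁺/Co) − E°(K⁺/K).
E°(Co²⁺/Co) = E°cell + E°(anode) = +2.66 + (−2.94) = −0.28 V.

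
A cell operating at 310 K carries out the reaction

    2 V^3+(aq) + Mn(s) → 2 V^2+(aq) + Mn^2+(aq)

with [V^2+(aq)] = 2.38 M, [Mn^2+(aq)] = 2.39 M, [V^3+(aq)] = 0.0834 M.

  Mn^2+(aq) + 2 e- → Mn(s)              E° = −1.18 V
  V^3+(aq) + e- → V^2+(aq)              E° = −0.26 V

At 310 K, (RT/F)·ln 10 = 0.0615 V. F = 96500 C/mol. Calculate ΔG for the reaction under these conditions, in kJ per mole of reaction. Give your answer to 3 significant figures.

With V³⁺/V²⁺ reduced at the cathode, E°cell = −0.26 − (−1.18) = +0.92 V and n = 2.
Q = ([V^2+(aq)]^2·[Mn^2+(aq)]) / [V^3+(aq)]^2 = 1.95×10^3, so log Q = 3.289 and E = +0.92 − (0.0615/2)(3.289) = +0.8189 V.
ΔG = −nFE = −(2)(96500)(+0.8189) J/mol = −158 kJ/mol.

−158 kJ/mol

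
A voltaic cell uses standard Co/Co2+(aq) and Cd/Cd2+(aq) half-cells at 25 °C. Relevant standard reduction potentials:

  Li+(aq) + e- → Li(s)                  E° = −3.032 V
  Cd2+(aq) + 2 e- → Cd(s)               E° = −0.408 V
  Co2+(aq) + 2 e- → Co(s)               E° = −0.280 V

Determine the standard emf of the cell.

Of the two couples in this cell, the one with the more positive reduction potential is reduced at the cathode: here that is Co²⁺/Co (−0.280 V); Cd²⁺/Cd (−0.408 V) is the anode.
E°cell = E°(cathode) − E°(anode) = −0.280 − (−0.408) = +0.128 V.

+0.128 V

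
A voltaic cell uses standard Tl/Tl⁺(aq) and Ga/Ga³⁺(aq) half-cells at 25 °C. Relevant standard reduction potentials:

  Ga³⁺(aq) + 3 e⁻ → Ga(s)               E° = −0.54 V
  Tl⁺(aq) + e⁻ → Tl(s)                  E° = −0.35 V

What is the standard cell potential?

+0.19 V

The Tl⁺/Tl couple has the higher E°, so Tl ion is reduced (cathode) and Ga is oxidized (anode).
E°cell = E°(cathode) − E°(anode) = −0.35 − (−0.54) = +0.19 V.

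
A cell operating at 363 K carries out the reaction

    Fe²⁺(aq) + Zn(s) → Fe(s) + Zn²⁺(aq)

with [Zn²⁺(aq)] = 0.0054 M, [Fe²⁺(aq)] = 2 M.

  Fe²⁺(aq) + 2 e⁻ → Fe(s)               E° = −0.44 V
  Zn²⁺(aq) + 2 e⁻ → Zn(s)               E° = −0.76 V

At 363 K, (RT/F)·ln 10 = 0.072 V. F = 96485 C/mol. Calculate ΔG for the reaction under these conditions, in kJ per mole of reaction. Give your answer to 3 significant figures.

The standard cell potential is −0.44 − (−0.76) = +0.32 V, with n = 2 electrons in the balanced equation.
Q = [Zn²⁺(aq)] / [Fe²⁺(aq)] = 0.0027, so log Q = −2.569 and E = +0.32 − (0.072/2)(−2.569) = +0.4125 V.
ΔG = −nFE = −(2)(96485)(+0.4125) J/mol = −79.6 kJ/mol.

−79.6 kJ/mol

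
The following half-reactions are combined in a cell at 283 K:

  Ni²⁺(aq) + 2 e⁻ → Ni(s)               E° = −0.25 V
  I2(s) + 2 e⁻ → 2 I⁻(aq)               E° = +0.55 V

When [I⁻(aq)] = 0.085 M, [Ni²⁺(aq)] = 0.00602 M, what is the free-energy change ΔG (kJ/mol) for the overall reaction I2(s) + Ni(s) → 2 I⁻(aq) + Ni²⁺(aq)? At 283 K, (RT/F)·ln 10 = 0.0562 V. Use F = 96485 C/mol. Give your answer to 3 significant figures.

−178 kJ/mol

E°cell = +0.55 − (−0.25) = +0.80 V; the balanced reaction transfers n = 2 electrons.
Q = [I⁻(aq)]^2·[Ni²⁺(aq)] = 4.35×10^−5, so log Q = −4.362 and E = +0.80 − (0.0562/2)(−4.362) = +0.9226 V.
Then ΔG = −nFE = −2 × 96485 × +0.9226 J/mol = −178 kJ/mol.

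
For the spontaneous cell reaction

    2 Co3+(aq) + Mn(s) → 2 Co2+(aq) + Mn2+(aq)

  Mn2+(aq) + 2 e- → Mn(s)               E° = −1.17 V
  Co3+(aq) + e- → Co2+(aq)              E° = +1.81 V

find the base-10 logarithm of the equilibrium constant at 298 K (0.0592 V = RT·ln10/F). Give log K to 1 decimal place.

log K = 100.7

The Co³⁺/Co²⁺ couple is reduced (cathode); E°cell = +1.81 − (−1.17) = +2.98 V with n = 2.
At equilibrium E = 0, so log K = nE°cell / 0.0592 = (2)(+2.98) / 0.0592 = 100.7.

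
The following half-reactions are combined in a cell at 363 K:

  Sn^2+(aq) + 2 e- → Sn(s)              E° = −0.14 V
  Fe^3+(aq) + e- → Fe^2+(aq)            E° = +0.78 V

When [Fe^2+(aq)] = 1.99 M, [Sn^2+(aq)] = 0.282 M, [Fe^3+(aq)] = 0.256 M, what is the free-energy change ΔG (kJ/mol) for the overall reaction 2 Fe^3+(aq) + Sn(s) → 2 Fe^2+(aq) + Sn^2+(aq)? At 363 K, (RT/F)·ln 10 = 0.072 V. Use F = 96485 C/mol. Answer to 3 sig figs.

The standard cell potential is +0.78 − (−0.14) = +0.92 V, with n = 2 electrons in the balanced equation.
The reaction quotient is ([Fe^2+(aq)]^2·[Sn^2+(aq)]) / [Fe^3+(aq)]^2 = 17; by Nernst, E = +0.92 − (0.072/2)(1.231) = +0.8757 V.
ΔG = −nFE = −(2)(96485)(+0.8757) J/mol = −169 kJ/mol.

−169 kJ/mol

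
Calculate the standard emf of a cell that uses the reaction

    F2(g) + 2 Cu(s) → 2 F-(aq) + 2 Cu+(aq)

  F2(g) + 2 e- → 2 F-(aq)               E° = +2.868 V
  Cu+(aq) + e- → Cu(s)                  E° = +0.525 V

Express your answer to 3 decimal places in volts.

In the reaction as written, F2(g) is reduced (cathode) and Cu+(aq) is produced by oxidation at the anode.
E°cell = E°(cathode) − E°(anode) = +2.868 − (+0.525) = +2.343 V.

+2.343 V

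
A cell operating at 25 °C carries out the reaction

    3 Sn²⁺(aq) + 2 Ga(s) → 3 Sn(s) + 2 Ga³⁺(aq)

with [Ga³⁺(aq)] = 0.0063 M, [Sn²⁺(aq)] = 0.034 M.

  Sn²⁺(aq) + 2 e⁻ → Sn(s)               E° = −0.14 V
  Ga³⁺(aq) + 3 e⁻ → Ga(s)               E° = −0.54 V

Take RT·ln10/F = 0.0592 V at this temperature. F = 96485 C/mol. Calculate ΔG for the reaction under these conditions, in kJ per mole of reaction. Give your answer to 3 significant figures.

E°cell = −0.14 − (−0.54) = +0.40 V; the balanced reaction transfers n = 6 electrons.
Here Q = [Ga³⁺(aq)]^2 / [Sn²⁺(aq)]^3 = 1.01 (log Q = 0.004), giving E = +0.40 − (0.0592/6)·(0.004) = +0.4000 V.
Then ΔG = −nFE = −6 × 96485 × +0.4000 J/mol = −232 kJ/mol.

−232 kJ/mol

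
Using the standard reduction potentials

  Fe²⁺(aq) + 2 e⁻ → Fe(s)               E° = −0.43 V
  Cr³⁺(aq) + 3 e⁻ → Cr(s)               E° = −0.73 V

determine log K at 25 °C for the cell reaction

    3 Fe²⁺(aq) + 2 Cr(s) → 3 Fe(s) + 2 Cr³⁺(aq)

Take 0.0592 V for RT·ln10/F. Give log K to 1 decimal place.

log K = 30.4

The Fe²⁺/Fe couple is reduced (cathode); E°cell = −0.43 − (−0.73) = +0.30 V with n = 6.
At equilibrium E = 0, so log K = nE°cell / 0.0592 = (6)(+0.30) / 0.0592 = 30.4.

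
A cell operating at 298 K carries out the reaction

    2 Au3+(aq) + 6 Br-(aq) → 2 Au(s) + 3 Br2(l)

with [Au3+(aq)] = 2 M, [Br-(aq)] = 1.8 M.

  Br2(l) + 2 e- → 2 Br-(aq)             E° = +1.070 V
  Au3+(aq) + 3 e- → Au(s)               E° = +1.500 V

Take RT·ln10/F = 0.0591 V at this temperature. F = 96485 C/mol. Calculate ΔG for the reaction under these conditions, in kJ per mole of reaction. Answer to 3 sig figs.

The standard cell potential is +1.500 − (+1.070) = +0.430 V, with n = 6 electrons in the balanced equation.
The reaction quotient is 1 / ([Au3+(aq)]^2·[Br-(aq)]^6) = 0.00735; by Nernst, E = +0.430 − (0.0591/6)(−2.134) = +0.4510 V.
ΔG = −nFE = −(6)(96485)(+0.4510) J/mol = −261 kJ/mol.

−261 kJ/mol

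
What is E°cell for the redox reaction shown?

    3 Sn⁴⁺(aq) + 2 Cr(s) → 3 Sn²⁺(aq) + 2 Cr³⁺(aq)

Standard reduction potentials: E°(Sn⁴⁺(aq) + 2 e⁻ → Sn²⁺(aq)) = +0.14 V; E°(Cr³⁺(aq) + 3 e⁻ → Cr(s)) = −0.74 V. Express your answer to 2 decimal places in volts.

+0.88 V

In the reaction as written, Sn⁴⁺(aq) is reduced (cathode) and Cr³⁺(aq) is produced by oxidation at the anode.
E°cell = E°(cathode) − E°(anode) = +0.14 − (−0.74) = +0.88 V.
The positive value indicates the reaction is spontaneous as written.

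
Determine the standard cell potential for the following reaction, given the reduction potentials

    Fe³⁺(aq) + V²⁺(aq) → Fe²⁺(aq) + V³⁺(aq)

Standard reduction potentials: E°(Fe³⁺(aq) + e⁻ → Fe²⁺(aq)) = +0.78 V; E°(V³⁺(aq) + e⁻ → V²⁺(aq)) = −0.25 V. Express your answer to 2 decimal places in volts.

Fe³⁺(aq) gains electrons, so the Fe³⁺/Fe²⁺ couple is the cathode; the V³⁺/V²⁺ couple is the anode.
E°cell = E°(cathode) − E°(anode) = +0.78 − (−0.25) = +1.03 V.

+1.03 V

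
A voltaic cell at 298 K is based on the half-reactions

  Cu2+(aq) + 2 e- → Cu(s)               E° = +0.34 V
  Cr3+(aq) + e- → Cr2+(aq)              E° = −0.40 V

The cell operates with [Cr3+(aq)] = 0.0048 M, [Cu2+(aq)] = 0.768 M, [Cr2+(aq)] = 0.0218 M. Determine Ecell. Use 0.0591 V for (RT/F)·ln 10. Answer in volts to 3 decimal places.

+0.775 V

Cu²⁺/Cu is reduced (cathode, E° = +0.34 V) and Cr³⁺/Cr²⁺ is oxidized (anode).
E°cell = E°cat − E°an = +0.34 − (−0.40) = +0.74 V; n = 2.
For the overall reaction Cu2+(aq) + 2 Cr2+(aq) → Cu(s) + 2 Cr3+(aq), Q = [Cr3+(aq)]^2 / ([Cu2+(aq)]·[Cr2+(aq)]^2) = 0.0631, giving log Q = −1.200.
By the Nernst equation, E = +0.74 − (0.0591/2)·(−1.200) = +0.775 V.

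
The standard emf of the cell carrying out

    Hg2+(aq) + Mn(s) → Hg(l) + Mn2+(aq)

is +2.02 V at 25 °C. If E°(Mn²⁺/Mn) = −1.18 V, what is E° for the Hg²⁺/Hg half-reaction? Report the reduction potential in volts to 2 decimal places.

+0.84 V

In the reaction as written the Hg²⁺/Hg couple is reduced (cathode) and Mn²⁺/Mn is oxidized (anode), so E°cell = E°(Hg²⁺/Hg) − E°(Mn²⁺/Mn).
E°(Hg²⁺/Hg) = E°cell + E°(anode) = +2.02 + (−1.18) = +0.84 V.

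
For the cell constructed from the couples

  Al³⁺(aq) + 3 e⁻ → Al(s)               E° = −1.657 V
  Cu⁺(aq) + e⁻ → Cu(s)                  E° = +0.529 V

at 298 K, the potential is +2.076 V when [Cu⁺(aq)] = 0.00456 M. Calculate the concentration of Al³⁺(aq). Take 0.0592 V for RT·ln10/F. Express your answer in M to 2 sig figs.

The Cu⁺/Cu couple has the larger reduction potential, so it is the cathode: E°cell = +0.529 − (−1.657) = +2.186 V and n = 3.
From the Nernst equation, log Q = n(E° − E)/0.0592 = 3·(+2.186 − (+2.076))/0.0592 = 5.574.
The balanced reaction is 3 Cu⁺(aq) + Al(s) → 3 Cu(s) + Al³⁺(aq), so Q = [Al³⁺(aq)] / [Cu⁺(aq)]^3.
Isolating [Al³⁺(aq)] in Q = 10^{5.574} yields log [Al³⁺(aq)] = −1.449, i.e. 0.036 M.

0.036 M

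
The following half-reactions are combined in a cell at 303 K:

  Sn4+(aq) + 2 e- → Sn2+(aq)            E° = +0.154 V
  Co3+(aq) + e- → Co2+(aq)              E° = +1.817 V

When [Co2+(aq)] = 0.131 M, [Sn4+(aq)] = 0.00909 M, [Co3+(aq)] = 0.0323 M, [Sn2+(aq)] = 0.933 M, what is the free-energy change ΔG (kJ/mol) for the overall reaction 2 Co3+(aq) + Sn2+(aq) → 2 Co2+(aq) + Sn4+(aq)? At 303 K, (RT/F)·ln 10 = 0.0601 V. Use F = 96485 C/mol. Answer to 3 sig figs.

−326 kJ/mol

The standard cell potential is +1.817 − (+0.154) = +1.663 V, with n = 2 electrons in the balanced equation.
Q = ([Co2+(aq)]^2·[Sn4+(aq)]) / ([Co3+(aq)]^2·[Sn2+(aq)]) = 0.16, so log Q = −0.795 and E = +1.663 − (0.0601/2)(−0.795) = +1.6869 V.
ΔG = −nFE = −(2)(96485)(+1.6869) J/mol = −326 kJ/mol.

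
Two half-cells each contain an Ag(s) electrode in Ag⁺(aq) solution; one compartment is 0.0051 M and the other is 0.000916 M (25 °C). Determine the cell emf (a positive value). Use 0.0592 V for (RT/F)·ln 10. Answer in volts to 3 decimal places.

0.044 V

For a concentration cell E°cell = 0, since both electrodes use the same couple.
The compartment with the higher Ag⁺(aq) concentration (0.0051 M) acts as the cathode; ions are reduced there and produced at the dilute (0.000916 M) anode.
With n = 1, Ecell = −(0.0592/1)·log([dilute]/[conc]) = −(0.0592/1)·log(0.000916/0.0051) = +0.044 V.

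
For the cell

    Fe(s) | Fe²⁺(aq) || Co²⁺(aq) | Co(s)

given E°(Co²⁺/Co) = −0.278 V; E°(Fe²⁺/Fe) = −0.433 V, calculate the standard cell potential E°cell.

+0.155 V

By convention the left-hand electrode in cell notation is the anode (oxidation) and the right-hand electrode is the cathode (reduction).
E°cell = E°(right) − E°(left) = −0.278 − (−0.433) = +0.155 V.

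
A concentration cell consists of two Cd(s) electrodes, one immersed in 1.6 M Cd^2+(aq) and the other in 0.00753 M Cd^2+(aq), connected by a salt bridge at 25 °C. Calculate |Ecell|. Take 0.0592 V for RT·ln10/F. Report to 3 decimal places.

For a concentration cell E°cell = 0, since both electrodes use the same couple.
The compartment with the higher Cd^2+(aq) concentration (1.6 M) acts as the cathode; ions are reduced there and produced at the dilute (0.00753 M) anode.
With n = 2, Ecell = −(0.0592/2)·log([dilute]/[conc]) = −(0.0592/2)·log(0.00753/1.6) = +0.069 V.

0.069 V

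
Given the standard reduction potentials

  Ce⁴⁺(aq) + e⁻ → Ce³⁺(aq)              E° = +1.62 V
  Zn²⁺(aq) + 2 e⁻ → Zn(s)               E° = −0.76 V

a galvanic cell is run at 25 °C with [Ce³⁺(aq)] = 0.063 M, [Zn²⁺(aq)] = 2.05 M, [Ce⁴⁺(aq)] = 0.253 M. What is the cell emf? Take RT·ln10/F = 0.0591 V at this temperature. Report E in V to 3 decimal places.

+2.406 V

Ce⁴⁺/Ce³⁺ is reduced (cathode, E° = +1.62 V) and Zn²⁺/Zn is oxidized (anode).
E°cell = E°cat − E°an = +1.62 − (−0.76) = +2.38 V; n = 2.
Balancing gives 2 Ce⁴⁺(aq) + Zn(s) → 2 Ce³⁺(aq) + Zn²⁺(aq); hence Q = ([Ce³⁺(aq)]^2·[Zn²⁺(aq)]) / [Ce⁴⁺(aq)]^2 = 0.127 (log Q = −0.896).
E = E° − (0.0591/n)·log Q = +2.38 − (0.0591/2)(−0.896) = +2.406 V.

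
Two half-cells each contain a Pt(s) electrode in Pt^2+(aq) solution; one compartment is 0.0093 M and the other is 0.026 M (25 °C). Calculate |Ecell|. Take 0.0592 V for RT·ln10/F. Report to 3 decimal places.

For a concentration cell E°cell = 0, since both electrodes use the same couple.
The compartment with the higher Pt^2+(aq) concentration (0.026 M) acts as the cathode; ions are reduced there and produced at the dilute (0.0093 M) anode.
With n = 2, Ecell = −(0.0592/2)·log([dilute]/[conc]) = −(0.0592/2)·log(0.0093/0.026) = +0.013 V.

0.013 V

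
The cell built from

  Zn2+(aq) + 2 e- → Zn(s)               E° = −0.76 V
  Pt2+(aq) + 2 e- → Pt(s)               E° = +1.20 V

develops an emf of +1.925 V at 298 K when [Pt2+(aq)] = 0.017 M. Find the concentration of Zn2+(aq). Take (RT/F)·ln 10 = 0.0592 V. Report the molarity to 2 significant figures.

0.26 M

With Pt²⁺/Pt at the cathode and Zn²⁺/Zn at the anode, E°cell = +1.20 − (−0.76) = +1.96 V (n = 2).
Rearranging E = E° − (0.0592/n)·log Q gives log Q = 2(+1.96 − (+1.925))/0.0592 = 1.182.
For Pt2+(aq) + Zn(s) → Pt(s) + Zn2+(aq), the reaction quotient is Q = [Zn2+(aq)] / [Pt2+(aq)].
Solving for the unknown gives log [Zn2+(aq)] = −0.588, so [Zn2+(aq)] ≈ 0.26 M.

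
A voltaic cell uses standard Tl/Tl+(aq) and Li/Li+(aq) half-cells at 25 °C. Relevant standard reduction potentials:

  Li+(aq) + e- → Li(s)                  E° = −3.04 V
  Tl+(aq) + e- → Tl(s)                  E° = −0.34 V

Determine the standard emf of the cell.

Of the two couples in this cell, the one with the more positive reduction potential is reduced at the cathode: here that is Tl⁺/Tl (−0.34 V); Li⁺/Li (−3.04 V) is the anode.
E°cell = E°(cathode) − E°(anode) = −0.34 − (−3.04) = +2.70 V.

+2.70 V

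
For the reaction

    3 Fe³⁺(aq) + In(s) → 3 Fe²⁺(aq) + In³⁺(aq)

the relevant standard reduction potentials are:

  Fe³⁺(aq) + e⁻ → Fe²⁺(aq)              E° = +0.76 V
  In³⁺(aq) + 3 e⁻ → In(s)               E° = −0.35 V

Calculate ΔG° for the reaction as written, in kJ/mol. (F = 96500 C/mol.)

In the reaction as written Fe³⁺(aq) is reduced, so the Fe³⁺/Fe²⁺ couple is the cathode and In³⁺/In is the anode.
E°cell = +0.76 − (−0.35) = +1.11 V; balancing electrons gives n = 3.
ΔG° = −nFE°cell = −(3)(96500)(+1.11) J/mol = −321 kJ/mol.

−321 kJ/mol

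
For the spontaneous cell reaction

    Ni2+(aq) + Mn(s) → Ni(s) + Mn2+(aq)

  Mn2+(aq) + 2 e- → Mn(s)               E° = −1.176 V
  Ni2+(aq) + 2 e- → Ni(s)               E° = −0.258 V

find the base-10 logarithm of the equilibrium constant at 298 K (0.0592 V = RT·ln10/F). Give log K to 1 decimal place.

The Ni²⁺/Ni couple is reduced (cathode); E°cell = −0.258 − (−1.176) = +0.918 V with n = 2.
At equilibrium E = 0, so log K = nE°cell / 0.0592 = (2)(+0.918) / 0.0592 = 31.0.

log K = 31.0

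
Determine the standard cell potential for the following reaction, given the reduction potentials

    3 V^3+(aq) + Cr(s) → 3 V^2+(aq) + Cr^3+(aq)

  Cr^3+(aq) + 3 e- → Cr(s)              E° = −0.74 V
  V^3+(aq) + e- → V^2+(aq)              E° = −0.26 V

+0.48 V

V^3+(aq) gains electrons, so the V³⁺/V²⁺ couple is the cathode; the Cr³⁺/Cr couple is the anode.
E°cell = E°(cathode) − E°(anode) = −0.26 − (−0.74) = +0.48 V.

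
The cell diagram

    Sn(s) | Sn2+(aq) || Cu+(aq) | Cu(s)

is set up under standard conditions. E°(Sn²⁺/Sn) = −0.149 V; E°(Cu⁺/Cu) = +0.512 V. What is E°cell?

+0.661 V

By convention the left-hand electrode in cell notation is the anode (oxidation) and the right-hand electrode is the cathode (reduction).
E°cell = E°(right) − E°(left) = +0.512 − (−0.149) = +0.661 V.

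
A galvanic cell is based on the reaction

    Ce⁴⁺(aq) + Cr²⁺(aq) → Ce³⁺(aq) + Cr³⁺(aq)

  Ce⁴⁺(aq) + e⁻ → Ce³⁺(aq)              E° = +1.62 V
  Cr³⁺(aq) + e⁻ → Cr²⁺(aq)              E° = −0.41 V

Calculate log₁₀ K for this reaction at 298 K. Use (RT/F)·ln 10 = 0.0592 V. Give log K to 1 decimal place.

log K = 34.3

The Ce⁴⁺/Ce³⁺ couple is reduced (cathode); E°cell = +1.62 − (−0.41) = +2.03 V with n = 1.
At equilibrium E = 0, so log K = nE°cell / 0.0592 = (1)(+2.03) / 0.0592 = 34.3.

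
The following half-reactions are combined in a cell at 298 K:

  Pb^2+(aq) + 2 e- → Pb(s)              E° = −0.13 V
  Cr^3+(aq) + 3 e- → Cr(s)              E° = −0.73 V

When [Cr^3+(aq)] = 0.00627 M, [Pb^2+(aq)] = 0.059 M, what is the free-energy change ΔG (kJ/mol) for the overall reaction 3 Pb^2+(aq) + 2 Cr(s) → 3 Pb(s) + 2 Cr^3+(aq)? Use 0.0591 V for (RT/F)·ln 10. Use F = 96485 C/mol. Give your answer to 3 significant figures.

−351 kJ/mol

With Pb²⁺/Pb reduced at the cathode, E°cell = −0.13 − (−0.73) = +0.60 V and n = 6.
Here Q = [Cr^3+(aq)]^2 / [Pb^2+(aq)]^3 = 0.191 (log Q = −0.718), giving E = +0.60 − (0.0591/6)·(−0.718) = +0.6071 V.
Then ΔG = −nFE = −6 × 96485 × +0.6071 J/mol = −351 kJ/mol.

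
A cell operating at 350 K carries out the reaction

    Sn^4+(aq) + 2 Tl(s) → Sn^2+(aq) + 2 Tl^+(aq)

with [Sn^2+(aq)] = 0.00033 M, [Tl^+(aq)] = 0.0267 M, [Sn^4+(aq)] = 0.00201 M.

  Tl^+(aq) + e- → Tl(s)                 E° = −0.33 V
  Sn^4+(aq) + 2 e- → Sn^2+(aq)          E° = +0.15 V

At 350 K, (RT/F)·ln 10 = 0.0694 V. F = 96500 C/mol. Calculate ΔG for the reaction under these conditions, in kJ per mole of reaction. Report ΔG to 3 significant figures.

−119 kJ/mol

E°cell = +0.15 − (−0.33) = +0.48 V; the balanced reaction transfers n = 2 electrons.
The reaction quotient is ([Sn^2+(aq)]·[Tl^+(aq)]^2) / [Sn^4+(aq)] = 0.000117; by Nernst, E = +0.48 − (0.0694/2)(−3.932) = +0.6164 V.
Then ΔG = −nFE = −2 × 96500 × +0.6164 J/mol = −119 kJ/mol.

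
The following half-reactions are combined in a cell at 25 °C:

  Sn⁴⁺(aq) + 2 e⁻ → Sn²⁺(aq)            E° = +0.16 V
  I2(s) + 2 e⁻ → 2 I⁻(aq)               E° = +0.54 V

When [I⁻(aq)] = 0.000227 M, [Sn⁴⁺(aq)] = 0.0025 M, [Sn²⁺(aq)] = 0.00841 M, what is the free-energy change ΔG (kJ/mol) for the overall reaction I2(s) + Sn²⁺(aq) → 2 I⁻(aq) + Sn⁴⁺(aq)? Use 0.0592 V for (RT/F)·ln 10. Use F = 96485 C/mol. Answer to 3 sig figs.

The standard cell potential is +0.54 − (+0.16) = +0.38 V, with n = 2 electrons in the balanced equation.
Here Q = ([I⁻(aq)]^2·[Sn⁴⁺(aq)]) / [Sn²⁺(aq)] = 1.53×10^−8 (log Q = −7.815), giving E = +0.38 − (0.0592/2)·(−7.815) = +0.6113 V.
Finally ΔG = −nFE = −(2)(96485 C/mol)(+0.6113 V) = −118 kJ/mol.

−118 kJ/mol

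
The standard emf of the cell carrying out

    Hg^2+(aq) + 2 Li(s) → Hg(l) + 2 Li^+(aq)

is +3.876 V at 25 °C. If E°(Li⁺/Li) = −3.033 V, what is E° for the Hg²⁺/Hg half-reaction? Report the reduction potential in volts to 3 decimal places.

In the reaction as written the Hg²⁺/Hg couple is reduced (cathode) and Li⁺/Li is oxidized (anode), so E°cell = E°(Hg²⁺/Hg) − E°(Li⁺/Li).
E°(Hg²⁺/Hg) = E°cell + E°(anode) = +3.876 + (−3.033) = +0.843 V.

+0.843 V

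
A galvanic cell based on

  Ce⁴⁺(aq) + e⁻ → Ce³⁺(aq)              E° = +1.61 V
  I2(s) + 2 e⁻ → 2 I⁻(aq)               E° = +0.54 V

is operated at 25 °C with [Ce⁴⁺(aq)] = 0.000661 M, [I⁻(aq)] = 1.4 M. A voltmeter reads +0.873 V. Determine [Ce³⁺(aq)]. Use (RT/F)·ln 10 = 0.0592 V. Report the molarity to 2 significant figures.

2.0 M

The Ce⁴⁺/Ce³⁺ couple has the larger reduction potential, so it is the cathode: E°cell = +1.61 − (+0.54) = +1.07 V and n = 2.
Since E = E° − (0.0592/n)·log Q, log Q = n(E° − E)/0.0592 = 6.655.
Balancing electrons gives 2 Ce⁴⁺(aq) + 2 I⁻(aq) → 2 Ce³⁺(aq) + I2(s); thus Q = [Ce³⁺(aq)]^2 / ([Ce⁴⁺(aq)]^2·[I⁻(aq)]^2).
Substituting the known concentrations and solving, log [Ce³⁺(aq)] = 0.294 and [Ce³⁺(aq)] = 2.0 M.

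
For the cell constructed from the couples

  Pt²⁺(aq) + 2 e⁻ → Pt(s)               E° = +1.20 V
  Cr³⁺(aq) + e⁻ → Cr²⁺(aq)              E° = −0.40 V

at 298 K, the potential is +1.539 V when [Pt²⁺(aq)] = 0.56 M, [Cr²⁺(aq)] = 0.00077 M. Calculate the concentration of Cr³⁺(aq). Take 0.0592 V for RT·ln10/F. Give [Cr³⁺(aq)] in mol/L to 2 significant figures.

0.0062 M

With Pt²⁺/Pt at the cathode and Cr³⁺/Cr²⁺ at the anode, E°cell = +1.20 − (−0.40) = +1.60 V (n = 2).
From the Nernst equation, log Q = n(E° − E)/0.0592 = 2·(+1.60 − (+1.539))/0.0592 = 2.061.
Balancing electrons gives Pt²⁺(aq) + 2 Cr²⁺(aq) → Pt(s) + 2 Cr³⁺(aq); thus Q = [Cr³⁺(aq)]^2 / ([Pt²⁺(aq)]·[Cr²⁺(aq)]^2).
Substituting the known concentrations and solving, log [Cr³⁺(aq)] = −2.209 and [Cr³⁺(aq)] = 0.0062 M.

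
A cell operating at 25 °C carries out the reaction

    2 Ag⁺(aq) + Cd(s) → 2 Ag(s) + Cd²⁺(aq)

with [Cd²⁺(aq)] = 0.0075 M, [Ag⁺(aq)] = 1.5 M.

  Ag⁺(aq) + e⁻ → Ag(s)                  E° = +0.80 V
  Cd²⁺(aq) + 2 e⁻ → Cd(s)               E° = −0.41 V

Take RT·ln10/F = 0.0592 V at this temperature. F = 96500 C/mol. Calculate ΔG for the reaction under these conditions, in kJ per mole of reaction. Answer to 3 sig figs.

E°cell = +0.80 − (−0.41) = +1.21 V; the balanced reaction transfers n = 2 electrons.
Q = [Cd²⁺(aq)] / [Ag⁺(aq)]^2 = 0.00333, so log Q = −2.477 and E = +1.21 − (0.0592/2)(−2.477) = +1.2833 V.
Then ΔG = −nFE = −2 × 96500 × +1.2833 J/mol = −248 kJ/mol.

−248 kJ/mol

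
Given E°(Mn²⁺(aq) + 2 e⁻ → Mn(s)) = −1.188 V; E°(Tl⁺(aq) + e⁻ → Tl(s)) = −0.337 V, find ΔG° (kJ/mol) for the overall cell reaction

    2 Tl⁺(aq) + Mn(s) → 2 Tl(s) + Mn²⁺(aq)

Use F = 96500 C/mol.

−164 kJ/mol

In the reaction as written Tl⁺(aq) is reduced, so the Tl⁺/Tl couple is the cathode and Mn²⁺/Mn is the anode.
E°cell = −0.337 − (−1.188) = +0.851 V; balancing electrons gives n = 2.
ΔG° = −nFE°cell = −(2)(96500)(+0.851) J/mol = −164 kJ/mol.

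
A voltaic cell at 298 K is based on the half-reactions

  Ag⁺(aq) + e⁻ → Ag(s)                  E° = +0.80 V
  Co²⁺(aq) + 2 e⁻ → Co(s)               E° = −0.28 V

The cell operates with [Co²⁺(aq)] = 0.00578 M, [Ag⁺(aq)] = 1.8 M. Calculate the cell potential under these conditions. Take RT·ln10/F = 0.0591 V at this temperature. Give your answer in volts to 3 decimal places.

+1.161 V

The Ag⁺/Ag couple has the more positive E°, so it is the cathode; Co²⁺/Co is the anode.
The standard potential is +0.80 − (−0.28) = +1.08 V and the balanced reaction transfers n = 2 electrons.
Balancing gives 2 Ag⁺(aq) + Co(s) → 2 Ag(s) + Co²⁺(aq); hence Q = [Co²⁺(aq)] / [Ag⁺(aq)]^2 = 0.00178 (log Q = −2.749).
By the Nernst equation, E = +1.08 − (0.0591/2)·(−2.749) = +1.161 V.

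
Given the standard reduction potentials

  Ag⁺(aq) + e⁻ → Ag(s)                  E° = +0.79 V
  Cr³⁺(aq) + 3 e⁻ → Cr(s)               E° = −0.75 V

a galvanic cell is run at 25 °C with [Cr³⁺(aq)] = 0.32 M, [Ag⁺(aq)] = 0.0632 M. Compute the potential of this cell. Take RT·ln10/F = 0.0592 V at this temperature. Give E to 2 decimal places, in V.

+1.48 V

Ag⁺/Ag is reduced (cathode, E° = +0.79 V) and Cr³⁺/Cr is oxidized (anode).
The standard potential is +0.79 − (−0.75) = +1.54 V and the balanced reaction transfers n = 3 electrons.
Balancing gives 3 Ag⁺(aq) + Cr(s) → 3 Ag(s) + Cr³⁺(aq); hence Q = [Cr³⁺(aq)] / [Ag⁺(aq)]^3 = 1.27×10^3 (log Q = 3.103).
Applying E = E° − (RT ln10/nF)·log Q gives +1.54 − (0.0592/3)(3.103) = +1.48 V.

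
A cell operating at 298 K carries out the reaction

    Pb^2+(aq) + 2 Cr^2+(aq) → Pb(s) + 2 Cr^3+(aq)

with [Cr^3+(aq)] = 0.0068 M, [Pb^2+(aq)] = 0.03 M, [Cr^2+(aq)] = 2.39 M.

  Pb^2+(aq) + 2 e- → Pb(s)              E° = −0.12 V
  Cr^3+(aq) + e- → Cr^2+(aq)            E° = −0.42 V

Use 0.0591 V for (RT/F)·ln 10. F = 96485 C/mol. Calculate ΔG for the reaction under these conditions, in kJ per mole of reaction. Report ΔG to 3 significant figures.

E°cell = −0.12 − (−0.42) = +0.30 V; the balanced reaction transfers n = 2 electrons.
Here Q = [Cr^3+(aq)]^2 / ([Pb^2+(aq)]·[Cr^2+(aq)]^2) = 0.00027 (log Q = −3.569), giving E = +0.30 − (0.0591/2)·(−3.569) = +0.4055 V.
Finally ΔG = −nFE = −(2)(96485 C/mol)(+0.4055 V) = −78.2 kJ/mol.

−78.2 kJ/mol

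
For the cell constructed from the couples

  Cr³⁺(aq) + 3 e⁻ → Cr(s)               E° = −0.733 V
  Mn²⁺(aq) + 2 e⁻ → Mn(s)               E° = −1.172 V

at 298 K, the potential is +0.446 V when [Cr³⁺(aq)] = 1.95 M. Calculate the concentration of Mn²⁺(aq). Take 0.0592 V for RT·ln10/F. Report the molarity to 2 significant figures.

Cr³⁺/Cr is the cathode (higher E°); E°cell = −0.733 − (−1.172) = +0.439 V with n = 6.
From the Nernst equation, log Q = n(E° − E)/0.0592 = 6·(+0.439 − (+0.446))/0.0592 = −0.709.
For 2 Cr³⁺(aq) + 3 Mn(s) → 2 Cr(s) + 3 Mn²⁺(aq), the reaction quotient is Q = [Mn²⁺(aq)]^3 / [Cr³⁺(aq)]^2.
Substituting the known concentrations and solving, log [Mn²⁺(aq)] = −0.043 and [Mn²⁺(aq)] = 0.91 M.

0.91 M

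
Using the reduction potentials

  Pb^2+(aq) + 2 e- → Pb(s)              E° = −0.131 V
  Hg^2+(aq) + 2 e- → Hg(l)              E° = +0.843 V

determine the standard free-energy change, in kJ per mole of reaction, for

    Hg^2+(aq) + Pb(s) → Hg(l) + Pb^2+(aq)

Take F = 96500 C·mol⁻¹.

−188 kJ/mol

In the reaction as written Hg^2+(aq) is reduced, so the Hg²⁺/Hg couple is the cathode and Pb²⁺/Pb is the anode.
E°cell = +0.843 − (−0.131) = +0.974 V; balancing electrons gives n = 2.
ΔG° = −nFE°cell = −(2)(96500)(+0.974) J/mol = −188 kJ/mol.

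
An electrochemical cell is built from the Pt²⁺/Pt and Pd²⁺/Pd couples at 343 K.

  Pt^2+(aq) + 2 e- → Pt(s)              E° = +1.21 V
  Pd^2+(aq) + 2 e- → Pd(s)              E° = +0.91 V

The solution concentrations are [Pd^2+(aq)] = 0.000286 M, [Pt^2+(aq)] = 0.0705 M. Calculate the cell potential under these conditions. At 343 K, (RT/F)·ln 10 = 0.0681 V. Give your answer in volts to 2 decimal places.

+0.38 V

Since E°(Pt²⁺/Pt) > E°(Pd²⁺/Pd), Pt²⁺/Pt serves as the cathode.
E°cell = E°cat − E°an = +1.21 − (+0.91) = +0.30 V; n = 2.
Balancing gives Pt^2+(aq) + Pd(s) → Pt(s) + Pd^2+(aq); hence Q = [Pd^2+(aq)] / [Pt^2+(aq)] = 0.00406 (log Q = −2.392).
By the Nernst equation, E = +0.30 − (0.0681/2)·(−2.392) = +0.38 V.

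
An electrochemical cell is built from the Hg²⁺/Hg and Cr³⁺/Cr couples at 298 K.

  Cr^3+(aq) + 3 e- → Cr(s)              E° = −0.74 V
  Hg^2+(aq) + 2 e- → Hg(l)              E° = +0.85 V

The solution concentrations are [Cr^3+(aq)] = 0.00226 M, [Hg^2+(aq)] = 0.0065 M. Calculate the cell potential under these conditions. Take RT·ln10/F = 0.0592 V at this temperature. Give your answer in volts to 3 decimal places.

The Hg²⁺/Hg couple has the more positive E°, so it is the cathode; Cr³⁺/Cr is the anode.
E°cell = +0.85 − (−0.74) = +1.59 V, with n = 6 electrons transferred.
For the overall reaction 3 Hg^2+(aq) + 2 Cr(s) → 3 Hg(l) + 2 Cr^3+(aq), Q = [Cr^3+(aq)]^2 / [Hg^2+(aq)]^3 = 18.6, giving log Q = 1.269.
Applying E = E° − (RT ln10/nF)·log Q gives +1.59 − (0.0592/6)(1.269) = +1.577 V.

+1.577 V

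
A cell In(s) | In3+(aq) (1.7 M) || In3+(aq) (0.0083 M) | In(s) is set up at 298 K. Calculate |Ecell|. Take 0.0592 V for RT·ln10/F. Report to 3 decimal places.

0.046 V

For a concentration cell E°cell = 0, since both electrodes use the same couple.
The compartment with the higher In3+(aq) concentration (1.7 M) acts as the cathode; ions are reduced there and produced at the dilute (0.0083 M) anode.
With n = 3, Ecell = −(0.0592/3)·log([dilute]/[conc]) = −(0.0592/3)·log(0.0083/1.7) = +0.046 V.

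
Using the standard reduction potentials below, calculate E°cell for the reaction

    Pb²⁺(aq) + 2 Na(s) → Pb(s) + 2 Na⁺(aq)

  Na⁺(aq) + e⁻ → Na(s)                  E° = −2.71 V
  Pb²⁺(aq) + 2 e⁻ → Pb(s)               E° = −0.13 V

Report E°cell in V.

+2.58 V

In the reaction as written, Pb²⁺(aq) is reduced (cathode) and Na⁺(aq) is produced by oxidation at the anode.
E°cell = E°(cathode) − E°(anode) = −0.13 − (−2.71) = +2.58 V.
The positive value indicates the reaction is spontaneous as written.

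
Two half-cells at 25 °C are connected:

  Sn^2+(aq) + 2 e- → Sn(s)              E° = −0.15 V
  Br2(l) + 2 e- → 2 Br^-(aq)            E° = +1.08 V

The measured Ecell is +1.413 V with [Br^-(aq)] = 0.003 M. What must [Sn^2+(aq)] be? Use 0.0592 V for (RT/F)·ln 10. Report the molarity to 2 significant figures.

0.073 M

Br₂/Br⁻ is the cathode (higher E°); E°cell = +1.08 − (−0.15) = +1.23 V with n = 2.
Since E = E° − (0.0592/n)·log Q, log Q = n(E° − E)/0.0592 = −6.182.
For Br2(l) + Sn(s) → 2 Br^-(aq) + Sn^2+(aq), the reaction quotient is Q = [Br^-(aq)]^2·[Sn^2+(aq)].
Isolating [Sn^2+(aq)] in Q = 10^{−6.182} yields log [Sn^2+(aq)] = −1.136, i.e. 0.073 M.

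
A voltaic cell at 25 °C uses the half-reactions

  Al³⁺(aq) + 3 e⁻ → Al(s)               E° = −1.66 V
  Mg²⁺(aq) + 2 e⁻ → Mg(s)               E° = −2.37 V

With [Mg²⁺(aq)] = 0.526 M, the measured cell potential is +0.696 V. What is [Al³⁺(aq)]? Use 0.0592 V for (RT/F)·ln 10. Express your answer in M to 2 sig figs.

The Al³⁺/Al couple has the larger reduction potential, so it is the cathode: E°cell = −1.66 − (−2.37) = +0.71 V and n = 6.
Rearranging E = E° − (0.0592/n)·log Q gives log Q = 6(+0.71 − (+0.696))/0.0592 = 1.419.
Balancing electrons gives 2 Al³⁺(aq) + 3 Mg(s) → 2 Al(s) + 3 Mg²⁺(aq); thus Q = [Mg²⁺(aq)]^3 / [Al³⁺(aq)]^2.
Solving for the unknown gives log [Al³⁺(aq)] = −1.128, so [Al³⁺(aq)] ≈ 0.074 M.

0.074 M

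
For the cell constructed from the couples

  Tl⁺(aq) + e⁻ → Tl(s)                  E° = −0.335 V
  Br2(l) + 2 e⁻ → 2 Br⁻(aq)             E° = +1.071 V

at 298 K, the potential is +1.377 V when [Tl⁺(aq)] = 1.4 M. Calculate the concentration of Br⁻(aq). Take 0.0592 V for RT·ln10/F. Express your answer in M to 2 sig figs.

2.2 M

Br₂/Br⁻ is the cathode (higher E°); E°cell = +1.071 − (−0.335) = +1.406 V with n = 2.
Since E = E° − (0.0592/n)·log Q, log Q = n(E° − E)/0.0592 = 0.980.
Balancing electrons gives Br2(l) + 2 Tl(s) → 2 Br⁻(aq) + 2 Tl⁺(aq); thus Q = [Br⁻(aq)]^2·[Tl⁺(aq)]^2.
Isolating [Br⁻(aq)] in Q = 10^{0.980} yields log [Br⁻(aq)] = 0.344, i.e. 2.2 M.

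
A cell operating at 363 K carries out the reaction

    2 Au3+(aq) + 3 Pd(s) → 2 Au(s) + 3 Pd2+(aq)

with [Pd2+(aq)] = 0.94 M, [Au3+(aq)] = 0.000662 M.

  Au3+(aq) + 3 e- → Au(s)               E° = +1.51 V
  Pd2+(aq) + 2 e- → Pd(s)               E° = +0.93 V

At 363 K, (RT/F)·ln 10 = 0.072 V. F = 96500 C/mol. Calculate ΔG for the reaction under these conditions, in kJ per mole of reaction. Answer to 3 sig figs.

−292 kJ/mol

With Au³⁺/Au reduced at the cathode, E°cell = +1.51 − (+0.93) = +0.58 V and n = 6.
The reaction quotient is [Pd2+(aq)]^3 / [Au3+(aq)]^2 = 1.9×10^6; by Nernst, E = +0.58 − (0.072/6)(6.278) = +0.5047 V.
Finally ΔG = −nFE = −(6)(96500 C/mol)(+0.5047 V) = −292 kJ/mol.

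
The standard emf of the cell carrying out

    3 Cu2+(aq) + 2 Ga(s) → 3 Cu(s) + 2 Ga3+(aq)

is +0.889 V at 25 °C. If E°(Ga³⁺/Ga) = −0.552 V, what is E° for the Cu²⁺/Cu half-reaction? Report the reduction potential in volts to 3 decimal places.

In the reaction as written the Cu²⁺/Cu couple is reduced (cathode) and Ga³⁺/Ga is oxidized (anode), so E°cell = E°(Cu²⁺/Cu) − E°(Ga³⁺/Ga).
E°(Cu²⁺/Cu) = E°cell + E°(anode) = +0.889 + (−0.552) = +0.337 V.

+0.337 V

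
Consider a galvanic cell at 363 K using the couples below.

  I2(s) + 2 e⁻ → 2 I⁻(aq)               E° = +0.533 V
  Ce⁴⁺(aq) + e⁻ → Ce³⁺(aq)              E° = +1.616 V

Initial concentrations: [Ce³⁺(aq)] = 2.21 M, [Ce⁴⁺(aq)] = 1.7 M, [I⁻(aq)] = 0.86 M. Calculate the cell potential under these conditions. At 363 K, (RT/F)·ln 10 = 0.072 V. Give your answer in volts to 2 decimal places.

+1.07 V

Ce⁴⁺/Ce³⁺ is reduced (cathode, E° = +1.616 V) and I₂/I⁻ is oxidized (anode).
E°cell = +1.616 − (+0.533) = +1.083 V, with n = 2 electrons transferred.
The balanced reaction is 2 Ce⁴⁺(aq) + 2 I⁻(aq) → 2 Ce³⁺(aq) + I2(s), so Q = [Ce³⁺(aq)]^2 / ([Ce⁴⁺(aq)]^2·[I⁻(aq)]^2) = 2.29 and log Q = 0.359.
Applying E = E° − (RT ln10/nF)·log Q gives +1.083 − (0.072/2)(0.359) = +1.07 V.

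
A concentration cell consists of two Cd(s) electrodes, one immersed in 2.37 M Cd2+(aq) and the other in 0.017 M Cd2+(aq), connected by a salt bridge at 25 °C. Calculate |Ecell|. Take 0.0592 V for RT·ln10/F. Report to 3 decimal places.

For a concentration cell E°cell = 0, since both electrodes use the same couple.
The compartment with the higher Cd2+(aq) concentration (2.37 M) acts as the cathode; ions are reduced there and produced at the dilute (0.017 M) anode.
With n = 2, Ecell = −(0.0592/2)·log([dilute]/[conc]) = −(0.0592/2)·log(0.017/2.37) = +0.063 V.

0.063 V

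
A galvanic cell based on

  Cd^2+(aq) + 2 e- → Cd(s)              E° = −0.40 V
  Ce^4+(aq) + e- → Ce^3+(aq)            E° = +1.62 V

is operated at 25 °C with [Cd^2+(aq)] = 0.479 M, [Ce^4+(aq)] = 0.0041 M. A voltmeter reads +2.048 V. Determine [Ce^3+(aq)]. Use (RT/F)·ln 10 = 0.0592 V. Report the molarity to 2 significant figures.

Ce⁴⁺/Ce³⁺ is the cathode (higher E°); E°cell = +1.62 − (−0.40) = +2.02 V with n = 2.
Rearranging E = E° − (0.0592/n)·log Q gives log Q = 2(+2.02 − (+2.048))/0.0592 = −0.946.
The balanced reaction is 2 Ce^4+(aq) + Cd(s) → 2 Ce^3+(aq) + Cd^2+(aq), so Q = ([Ce^3+(aq)]^2·[Cd^2+(aq)]) / [Ce^4+(aq)]^2.
Solving for the unknown gives log [Ce^3+(aq)] = −2.700, so [Ce^3+(aq)] ≈ 0.0020 M.

0.0020 M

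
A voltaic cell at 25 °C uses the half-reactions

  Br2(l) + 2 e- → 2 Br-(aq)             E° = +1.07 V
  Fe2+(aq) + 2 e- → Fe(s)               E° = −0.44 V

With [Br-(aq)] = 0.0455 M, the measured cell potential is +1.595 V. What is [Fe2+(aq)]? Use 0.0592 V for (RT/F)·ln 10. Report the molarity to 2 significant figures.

0.65 M

The Br₂/Br⁻ couple has the larger reduction potential, so it is the cathode: E°cell = +1.07 − (−0.44) = +1.51 V and n = 2.
Rearranging E = E° − (0.0592/n)·log Q gives log Q = 2(+1.51 − (+1.595))/0.0592 = −2.872.
The balanced reaction is Br2(l) + Fe(s) → 2 Br-(aq) + Fe2+(aq), so Q = [Br-(aq)]^2·[Fe2+(aq)].
Solving for the unknown gives log [Fe2+(aq)] = −0.188, so [Fe2+(aq)] ≈ 0.65 M.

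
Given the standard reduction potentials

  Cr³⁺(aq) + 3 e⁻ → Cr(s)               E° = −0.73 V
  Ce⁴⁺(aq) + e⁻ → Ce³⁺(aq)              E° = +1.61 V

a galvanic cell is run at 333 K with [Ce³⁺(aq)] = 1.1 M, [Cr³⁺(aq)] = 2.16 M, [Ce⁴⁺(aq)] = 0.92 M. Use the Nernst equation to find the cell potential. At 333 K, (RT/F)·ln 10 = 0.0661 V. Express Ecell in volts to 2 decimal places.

Since E°(Ce⁴⁺/Ce³⁺) > E°(Cr³⁺/Cr), Ce⁴⁺/Ce³⁺ serves as the cathode.
The standard potential is +1.61 − (−0.73) = +2.34 V and the balanced reaction transfers n = 3 electrons.
The balanced reaction is 3 Ce⁴⁺(aq) + Cr(s) → 3 Ce³⁺(aq) + Cr³⁺(aq), so Q = ([Ce³⁺(aq)]^3·[Cr³⁺(aq)]) / [Ce⁴⁺(aq)]^3 = 3.69 and log Q = 0.567.
Applying E = E° − (RT ln10/nF)·log Q gives +2.34 − (0.0661/3)(0.567) = +2.33 V.

+2.33 V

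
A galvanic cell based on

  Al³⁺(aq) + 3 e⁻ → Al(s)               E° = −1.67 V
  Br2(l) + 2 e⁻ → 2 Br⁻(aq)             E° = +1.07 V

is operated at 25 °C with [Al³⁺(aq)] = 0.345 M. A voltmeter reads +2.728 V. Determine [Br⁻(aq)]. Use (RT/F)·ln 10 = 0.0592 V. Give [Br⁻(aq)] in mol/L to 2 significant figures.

2.3 M

The Br₂/Br⁻ couple has the larger reduction potential, so it is the cathode: E°cell = +1.07 − (−1.67) = +2.74 V and n = 6.
Rearranging E = E° − (0.0592/n)·log Q gives log Q = 6(+2.74 − (+2.728))/0.0592 = 1.216.
Balancing electrons gives 3 Br2(l) + 2 Al(s) → 6 Br⁻(aq) + 2 Al³⁺(aq); thus Q = [Br⁻(aq)]^6·[Al³⁺(aq)]^2.
Isolating [Br⁻(aq)] in Q = 10^{1.216} yields log [Br⁻(aq)] = 0.357, i.e. 2.3 M.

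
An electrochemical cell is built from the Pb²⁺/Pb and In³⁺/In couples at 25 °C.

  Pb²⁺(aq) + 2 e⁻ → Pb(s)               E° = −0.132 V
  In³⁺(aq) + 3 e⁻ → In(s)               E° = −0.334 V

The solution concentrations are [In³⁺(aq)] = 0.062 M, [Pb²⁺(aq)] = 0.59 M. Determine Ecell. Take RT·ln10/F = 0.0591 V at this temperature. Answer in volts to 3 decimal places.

+0.219 V

The Pb²⁺/Pb couple has the more positive E°, so it is the cathode; In³⁺/In is the anode.
E°cell = −0.132 − (−0.334) = +0.202 V, with n = 6 electrons transferred.
Balancing gives 3 Pb²⁺(aq) + 2 In(s) → 3 Pb(s) + 2 In³⁺(aq); hence Q = [In³⁺(aq)]^2 / [Pb²⁺(aq)]^3 = 0.0187 (log Q = −1.728).
E = E° − (0.0591/n)·log Q = +0.202 − (0.0591/6)(−1.728) = +0.219 V.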